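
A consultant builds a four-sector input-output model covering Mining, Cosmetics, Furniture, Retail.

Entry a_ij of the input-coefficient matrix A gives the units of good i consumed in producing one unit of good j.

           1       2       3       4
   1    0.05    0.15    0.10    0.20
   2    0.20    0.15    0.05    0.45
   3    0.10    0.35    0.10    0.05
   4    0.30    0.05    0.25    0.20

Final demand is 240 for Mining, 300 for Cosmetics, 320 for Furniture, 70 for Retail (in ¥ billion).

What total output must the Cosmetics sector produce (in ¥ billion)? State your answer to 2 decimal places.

I − A =
  [   0.95    -0.15    -0.10    -0.20]
  [  -0.20     0.85    -0.05    -0.45]
  [  -0.10    -0.35     0.90    -0.05]
  [  -0.30    -0.05    -0.25     0.80]
Compute the cofactors C_ij = (−1)^(i+j)·(3×3 minor ij) of I−A; the adjugate is their transpose:
adj(I−A) = Cᵀ =
  [ 0.527625   0.160875   0.131625   0.230625]
  [ 0.279000   0.603625   0.181375   0.420625]
  [ 0.182250   0.262625   0.527375   0.226250]
  [ 0.272250   0.180125   0.225500   0.666875]
det(I−A) = Σ_j (I−A)_1j·C_1j = (0.95)(0.527625) + (-0.15)(0.279000) + (-0.10)(0.182250) + (-0.20)(0.272250) = 0.38671875
(I − A)⁻¹ = adj(I−A) / det(I−A) ≈
  [   1.3644     0.4160     0.3404     0.5964]
  [   0.7215     1.5609     0.4690     1.0877]
  [   0.4713     0.6791     1.3637     0.5851]
  [   0.7040     0.4658     0.5831     1.7244]
x = (I − A)⁻¹ d = adj(I−A)·d / det(I−A), with det(I−A) = 0.38671875:
  x_1 = (0.527625·240 + 0.160875·300 + 0.131625·320 + 0.230625·70) / 0.38671875 = 233.15625 / 0.38671875 ≈ 602.91
  x_2 = (0.279000·240 + 0.603625·300 + 0.181375·320 + 0.420625·70) / 0.38671875 = 335.53125 / 0.38671875 ≈ 867.64
  x_3 = (0.182250·240 + 0.262625·300 + 0.527375·320 + 0.226250·70) / 0.38671875 = 307.125 / 0.38671875 ≈ 794.18
  x_4 = (0.272250·240 + 0.180125·300 + 0.225500·320 + 0.666875·70) / 0.38671875 = 238.21875 / 0.38671875 = 616.00

x_2 = 867.64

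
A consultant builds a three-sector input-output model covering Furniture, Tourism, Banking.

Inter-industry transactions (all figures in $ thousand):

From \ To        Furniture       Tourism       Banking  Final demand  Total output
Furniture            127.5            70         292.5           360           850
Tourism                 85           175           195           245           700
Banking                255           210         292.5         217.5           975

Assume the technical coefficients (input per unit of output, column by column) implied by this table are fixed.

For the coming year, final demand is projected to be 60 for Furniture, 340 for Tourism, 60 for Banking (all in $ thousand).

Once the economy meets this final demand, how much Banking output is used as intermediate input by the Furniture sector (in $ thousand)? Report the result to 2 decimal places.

Technical coefficients a_ij = z_ij / X_j:
  a_FF = 127.5/850 = 0.15, a_TF = 85/850 = 0.10, a_BF = 255/850 = 0.30
  a_FT = 70/700 = 0.10, a_TT = 175/700 = 0.25, a_BT = 210/700 = 0.30
  a_FB = 292.5/975 = 0.30, a_TB = 195/975 = 0.20, a_BB = 292.5/975 = 0.30
I − A =
  [   0.85    -0.10    -0.30]
  [  -0.10     0.75    -0.20]
  [  -0.30    -0.30     0.70]
Cofactors of I−A, C_ij = (−1)^(i+j)·(minor ij) (rows/columns in the sector order above):
  C_11 = (0.75)(0.70) − (-0.20)(-0.30) = 0.4650
  C_12 = −[(-0.10)(0.70) − (-0.20)(-0.30)] = 0.1300
  C_13 = (-0.10)(-0.30) − (0.75)(-0.30) = 0.2550
  C_21 = −[(-0.10)(0.70) − (-0.30)(-0.30)] = 0.1600
  C_22 = (0.85)(0.70) − (-0.30)(-0.30) = 0.5050
  C_23 = −[(0.85)(-0.30) − (-0.10)(-0.30)] = 0.2850
  C_31 = (-0.10)(-0.20) − (-0.30)(0.75) = 0.2450
  C_32 = −[(0.85)(-0.20) − (-0.30)(-0.10)] = 0.2000
  C_33 = (0.85)(0.75) − (-0.10)(-0.10) = 0.6275
det(I−A) = Σ_j (I−A)_1j·C_1j = (0.85)(0.4650) + (-0.10)(0.1300) + (-0.30)(0.2550) = 0.30575
adj(I−A) = Cᵀ =
  [ 0.4650   0.1600   0.2450]
  [ 0.1300   0.5050   0.2000]
  [ 0.2550   0.2850   0.6275]
(I − A)⁻¹ = adj(I−A) / det(I−A) ≈
  [   1.5209     0.5233     0.8013]
  [   0.4252     1.6517     0.6541]
  [   0.8340     0.9321     2.0523]
First solve x = (I − A)⁻¹ d = adj(I−A)·d / det(I−A); in particular x_F = (0.4650·60 + 0.1600·340 + 0.2450·60) / 0.30575 = 97.00 / 0.30575 ≈ 317.2527.
Intermediate flow from B to F: z_BF = a_BF · x_F = 0.30 × 97.00 / 0.30575 = 29.10 / 0.30575 ≈ 95.18.

z_BF = 95.18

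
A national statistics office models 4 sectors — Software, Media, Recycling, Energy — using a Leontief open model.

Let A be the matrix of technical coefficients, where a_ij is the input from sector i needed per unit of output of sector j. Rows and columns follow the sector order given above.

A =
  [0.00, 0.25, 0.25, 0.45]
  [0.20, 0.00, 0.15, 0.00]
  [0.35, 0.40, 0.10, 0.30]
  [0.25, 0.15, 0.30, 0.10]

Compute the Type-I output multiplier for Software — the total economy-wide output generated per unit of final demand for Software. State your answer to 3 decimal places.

I − A =
  [   1.00    -0.25    -0.25    -0.45]
  [  -0.20     1.00    -0.15     0.00]
  [  -0.35    -0.40     0.90    -0.30]
  [  -0.25    -0.15    -0.30     0.90]
Compute the cofactors C_ij = (−1)^(i+j)·(3×3 minor ij) of I−A; the adjugate is their transpose:
adj(I−A) = Cᵀ =
  [ 0.659250   0.396000   0.403875   0.464250]
  [ 0.202500   0.474000   0.190125   0.164625]
  [ 0.471000   0.481125   0.729000   0.478500]
  [ 0.373875   0.349375   0.386875   0.674375]
det(I−A) = Σ_j (I−A)_1j·C_1j = (1.00)(0.659250) + (-0.25)(0.202500) + (-0.25)(0.471000) + (-0.45)(0.373875) = 0.32263125
(I − A)⁻¹ = adj(I−A) / det(I−A) ≈
  [   2.0434     1.2274     1.2518     1.4389]
  [   0.6277     1.4692     0.5893     0.5103]
  [   1.4599     1.4913     2.2595     1.4831]
  [   1.1588     1.0829     1.1991     2.0902]
The output multiplier for sector j is the column-j sum of the Leontief inverse (I − A)⁻¹ = adj(I−A) / det(I−A).
Column 1 of adj(I−A): (0.659250, 0.202500, 0.471000, 0.373875); det(I−A) = 0.32263125.
m_1 = (0.659250 + 0.202500 + 0.471000 + 0.373875) / 0.32263125 = 1.706625 / 0.32263125 ≈ 5.290.

m_1 = 5.290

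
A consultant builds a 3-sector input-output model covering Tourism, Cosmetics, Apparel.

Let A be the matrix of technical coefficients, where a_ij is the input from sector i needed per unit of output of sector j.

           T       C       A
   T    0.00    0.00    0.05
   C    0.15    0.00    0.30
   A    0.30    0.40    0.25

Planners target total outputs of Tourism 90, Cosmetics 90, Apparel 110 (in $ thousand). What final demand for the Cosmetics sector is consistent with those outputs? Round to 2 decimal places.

I − A =
  [   1.00     0.00    -0.05]
  [  -0.15     1.00    -0.30]
  [  -0.30    -0.40     0.75]
d = (I − A) x:
  d_T = (+1.00)·90 + (+0.00)·90 + (-0.05)·110 = 84.50
  d_C = (-0.15)·90 + (+1.00)·90 + (-0.30)·110 = 43.50
  d_A = (-0.30)·90 + (-0.40)·90 + (+0.75)·110 = 19.50

d_C = 43.50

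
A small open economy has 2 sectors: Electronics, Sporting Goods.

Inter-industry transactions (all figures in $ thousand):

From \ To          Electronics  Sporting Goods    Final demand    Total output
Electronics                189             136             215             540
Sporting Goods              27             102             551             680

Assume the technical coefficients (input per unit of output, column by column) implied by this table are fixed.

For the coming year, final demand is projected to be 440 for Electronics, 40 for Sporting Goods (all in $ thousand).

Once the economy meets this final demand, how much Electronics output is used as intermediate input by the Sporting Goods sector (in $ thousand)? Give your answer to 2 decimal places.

z_12 = 17.70

Technical coefficients a_ij = z_ij / X_j:
  a_11 = 189/540 = 0.35, a_21 = 27/540 = 0.05
  a_12 = 136/680 = 0.20, a_22 = 102/680 = 0.15
I − A =
  [   0.65    -0.20]
  [  -0.05     0.85]
det(I−A) = (0.65)(0.85) − (-0.20)(-0.05) = 0.5425
adj(I−A) = [[0.85, 0.20], [0.05, 0.65]]
(I − A)⁻¹ = adj(I−A) / det(I−A) ≈
  [   1.5668     0.3687]
  [   0.0922     1.1982]
First solve x = (I − A)⁻¹ d = adj(I−A)·d / det(I−A); in particular x_2 = (0.05·440 + 0.65·40) / 0.5425 = 48.00 / 0.5425 ≈ 88.4793.
Intermediate flow from 1 to 2: z_12 = a_12 · x_2 = 0.20 × 48.00 / 0.5425 = 9.60 / 0.5425 ≈ 17.70.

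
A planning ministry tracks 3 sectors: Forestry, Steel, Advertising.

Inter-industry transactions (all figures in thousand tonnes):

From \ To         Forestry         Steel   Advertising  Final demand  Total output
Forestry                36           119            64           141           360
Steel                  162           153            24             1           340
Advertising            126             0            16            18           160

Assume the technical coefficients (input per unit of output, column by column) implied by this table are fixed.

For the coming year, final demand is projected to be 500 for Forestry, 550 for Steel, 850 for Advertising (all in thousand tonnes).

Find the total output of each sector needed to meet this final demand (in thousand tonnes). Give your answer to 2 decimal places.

Technical coefficients a_ij = z_ij / X_j:
  a_FF = 36/360 = 0.10, a_SF = 162/360 = 0.45, a_AF = 126/360 = 0.35
  a_FS = 119/340 = 0.35, a_SS = 153/340 = 0.45, a_AS = 0/340 = 0.00
  a_FA = 64/160 = 0.40, a_SA = 24/160 = 0.15, a_AA = 16/160 = 0.10
I − A =
  [   0.90    -0.35    -0.40]
  [  -0.45     0.55    -0.15]
  [  -0.35     0.00     0.90]
Cofactors of I−A, C_ij = (−1)^(i+j)·(minor ij) (rows/columns in the sector order above):
  C_11 = (0.55)(0.90) − (-0.15)(0.00) = 0.4950
  C_12 = −[(-0.45)(0.90) − (-0.15)(-0.35)] = 0.4575
  C_13 = (-0.45)(0.00) − (0.55)(-0.35) = 0.1925
  C_21 = −[(-0.35)(0.90) − (-0.40)(0.00)] = 0.3150
  C_22 = (0.90)(0.90) − (-0.40)(-0.35) = 0.6700
  C_23 = −[(0.90)(0.00) − (-0.35)(-0.35)] = 0.1225
  C_31 = (-0.35)(-0.15) − (-0.40)(0.55) = 0.2725
  C_32 = −[(0.90)(-0.15) − (-0.40)(-0.45)] = 0.3150
  C_33 = (0.90)(0.55) − (-0.35)(-0.45) = 0.3375
det(I−A) = Σ_j (I−A)_1j·C_1j = (0.90)(0.4950) + (-0.35)(0.4575) + (-0.40)(0.1925) = 0.208375
adj(I−A) = Cᵀ =
  [ 0.4950   0.3150   0.2725]
  [ 0.4575   0.6700   0.3150]
  [ 0.1925   0.1225   0.3375]
(I − A)⁻¹ = adj(I−A) / det(I−A) ≈
  [   2.3755     1.5117     1.3077]
  [   2.1956     3.2154     1.5117]
  [   0.9238     0.5879     1.6197]
x = (I − A)⁻¹ d = adj(I−A)·d / det(I−A), with det(I−A) = 0.208375:
  x_F = (0.4950·500 + 0.3150·550 + 0.2725·850) / 0.208375 = 652.375 / 0.208375 ≈ 3130.77
  x_S = (0.4575·500 + 0.6700·550 + 0.3150·850) / 0.208375 = 865.00 / 0.208375 ≈ 4151.17
  x_A = (0.1925·500 + 0.1225·550 + 0.3375·850) / 0.208375 = 450.50 / 0.208375 ≈ 2161.97

x_F = 3130.77, x_S = 4151.17, x_A = 2161.97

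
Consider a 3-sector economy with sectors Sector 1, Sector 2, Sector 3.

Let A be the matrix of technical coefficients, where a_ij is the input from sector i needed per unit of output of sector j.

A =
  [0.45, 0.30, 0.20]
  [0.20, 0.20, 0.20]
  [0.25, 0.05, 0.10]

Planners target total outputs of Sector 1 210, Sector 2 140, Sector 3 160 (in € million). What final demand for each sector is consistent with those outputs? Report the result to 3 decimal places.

I − A =
  [   0.55    -0.30    -0.20]
  [  -0.20     0.80    -0.20]
  [  -0.25    -0.05     0.90]
d = (I − A) x:
  d_1 = (+0.55)·210 + (-0.30)·140 + (-0.20)·160 = 41.500
  d_2 = (-0.20)·210 + (+0.80)·140 + (-0.20)·160 = 38.000
  d_3 = (-0.25)·210 + (-0.05)·140 + (+0.90)·160 = 84.500

d_1 = 41.500, d_2 = 38.000, d_3 = 84.500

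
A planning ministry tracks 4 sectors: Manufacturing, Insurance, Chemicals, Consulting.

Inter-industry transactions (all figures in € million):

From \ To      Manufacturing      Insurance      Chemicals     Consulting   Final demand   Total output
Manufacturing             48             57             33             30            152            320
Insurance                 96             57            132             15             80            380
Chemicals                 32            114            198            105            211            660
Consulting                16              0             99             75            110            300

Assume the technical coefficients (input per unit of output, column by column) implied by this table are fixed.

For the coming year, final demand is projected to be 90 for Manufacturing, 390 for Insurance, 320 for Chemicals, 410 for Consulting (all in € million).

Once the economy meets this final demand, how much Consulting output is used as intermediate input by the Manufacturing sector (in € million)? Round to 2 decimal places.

z_41 = 23.15

Technical coefficients a_ij = z_ij / X_j:
  a_11 = 48/320 = 0.15, a_21 = 96/320 = 0.30, a_31 = 32/320 = 0.10, a_41 = 16/320 = 0.05
  a_12 = 57/380 = 0.15, a_22 = 57/380 = 0.15, a_32 = 114/380 = 0.30, a_42 = 0/380 = 0.00
  a_13 = 33/660 = 0.05, a_23 = 132/660 = 0.20, a_33 = 198/660 = 0.30, a_43 = 99/660 = 0.15
  a_14 = 30/300 = 0.10, a_24 = 15/300 = 0.05, a_34 = 105/300 = 0.35, a_44 = 75/300 = 0.25
I − A =
  [   0.85    -0.15    -0.05    -0.10]
  [  -0.30     0.85    -0.20    -0.05]
  [  -0.10    -0.30     0.70    -0.35]
  [  -0.05     0.00    -0.15     0.75]
Compute the cofactors C_ij = (−1)^(i+j)·(3×3 minor ij) of I−A; the adjugate is their transpose:
adj(I−A) = Cᵀ =
  [ 0.354375   0.086625   0.068250   0.084875]
  [ 0.162750   0.392000   0.148750   0.117250]
  [ 0.146875   0.203625   0.503500   0.268125]
  [ 0.053000   0.046500   0.105250   0.411500]
det(I−A) = Σ_j (I−A)_1j·C_1j = (0.85)(0.354375) + (-0.15)(0.162750) + (-0.05)(0.146875) + (-0.10)(0.053000) = 0.2641625
(I − A)⁻¹ = adj(I−A) / det(I−A) ≈
  [   1.3415     0.3279     0.2584     0.3213]
  [   0.6161     1.4839     0.5631     0.4439]
  [   0.5560     0.7708     1.9060     1.0150]
  [   0.2006     0.1760     0.3984     1.5578]
First solve x = (I − A)⁻¹ d = adj(I−A)·d / det(I−A); in particular x_1 = (0.354375·90 + 0.086625·390 + 0.068250·320 + 0.084875·410) / 0.2641625 = 122.31625 / 0.2641625 ≈ 463.0341.
Intermediate flow from 4 to 1: z_41 = a_41 · x_1 = 0.05 × 122.31625 / 0.2641625 = 6.1158125 / 0.2641625 ≈ 23.15.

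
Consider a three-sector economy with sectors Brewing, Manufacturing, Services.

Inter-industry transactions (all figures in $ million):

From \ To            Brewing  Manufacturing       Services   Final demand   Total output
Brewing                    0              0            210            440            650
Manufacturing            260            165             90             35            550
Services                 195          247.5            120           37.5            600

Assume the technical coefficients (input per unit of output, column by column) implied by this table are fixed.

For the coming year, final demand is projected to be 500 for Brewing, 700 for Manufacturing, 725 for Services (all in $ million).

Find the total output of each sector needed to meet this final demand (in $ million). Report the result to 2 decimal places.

Technical coefficients a_ij = z_ij / X_j:
  a_11 = 0/650 = 0.00, a_21 = 260/650 = 0.40, a_31 = 195/650 = 0.30
  a_12 = 0/550 = 0.00, a_22 = 165/550 = 0.30, a_32 = 247.5/550 = 0.45
  a_13 = 210/600 = 0.35, a_23 = 90/600 = 0.15, a_33 = 120/600 = 0.20
I − A =
  [   1.00     0.00    -0.35]
  [  -0.40     0.70    -0.15]
  [  -0.30    -0.45     0.80]
Cofactors of I−A, C_ij = (−1)^(i+j)·(minor ij) (rows/columns in the sector order above):
  C_11 = (0.70)(0.80) − (-0.15)(-0.45) = 0.4925
  C_12 = −[(-0.40)(0.80) − (-0.15)(-0.30)] = 0.3650
  C_13 = (-0.40)(-0.45) − (0.70)(-0.30) = 0.3900
  C_21 = −[(0.00)(0.80) − (-0.35)(-0.45)] = 0.1575
  C_22 = (1.00)(0.80) − (-0.35)(-0.30) = 0.6950
  C_23 = −[(1.00)(-0.45) − (0.00)(-0.30)] = 0.4500
  C_31 = (0.00)(-0.15) − (-0.35)(0.70) = 0.2450
  C_32 = −[(1.00)(-0.15) − (-0.35)(-0.40)] = 0.2900
  C_33 = (1.00)(0.70) − (0.00)(-0.40) = 0.7000
det(I−A) = Σ_j (I−A)_1j·C_1j = (1.00)(0.4925) + (0.00)(0.3650) + (-0.35)(0.3900) = 0.3560
adj(I−A) = Cᵀ =
  [ 0.4925   0.1575   0.2450]
  [ 0.3650   0.6950   0.2900]
  [ 0.3900   0.4500   0.7000]
(I − A)⁻¹ = adj(I−A) / det(I−A) ≈
  [   1.3834     0.4424     0.6882]
  [   1.0253     1.9522     0.8146]
  [   1.0955     1.2640     1.9663]
x = (I − A)⁻¹ d = adj(I−A)·d / det(I−A), with det(I−A) = 0.3560:
  x_1 = (0.4925·500 + 0.1575·700 + 0.2450·725) / 0.3560 = 534.125 / 0.3560 ≈ 1500.35
  x_2 = (0.3650·500 + 0.6950·700 + 0.2900·725) / 0.3560 = 879.25 / 0.3560 ≈ 2469.80
  x_3 = (0.3900·500 + 0.4500·700 + 0.7000·725) / 0.3560 = 1017.50 / 0.3560 ≈ 2858.15

x_1 = 1500.35, x_2 = 2469.80, x_3 = 2858.15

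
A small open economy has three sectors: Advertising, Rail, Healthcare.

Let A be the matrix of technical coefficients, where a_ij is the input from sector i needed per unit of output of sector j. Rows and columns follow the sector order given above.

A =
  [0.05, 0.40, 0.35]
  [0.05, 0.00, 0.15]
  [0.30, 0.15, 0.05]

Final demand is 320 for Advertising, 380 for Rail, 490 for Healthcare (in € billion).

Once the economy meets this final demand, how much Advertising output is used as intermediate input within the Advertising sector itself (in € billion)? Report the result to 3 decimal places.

z_AA = 44.946

I − A =
  [   0.95    -0.40    -0.35]
  [  -0.05     1.00    -0.15]
  [  -0.30    -0.15     0.95]
Cofactors of I−A, C_ij = (−1)^(i+j)·(minor ij) (rows/columns in the sector order above):
  C_11 = (1.00)(0.95) − (-0.15)(-0.15) = 0.9275
  C_12 = −[(-0.05)(0.95) − (-0.15)(-0.30)] = 0.0925
  C_13 = (-0.05)(-0.15) − (1.00)(-0.30) = 0.3075
  C_21 = −[(-0.40)(0.95) − (-0.35)(-0.15)] = 0.4325
  C_22 = (0.95)(0.95) − (-0.35)(-0.30) = 0.7975
  C_23 = −[(0.95)(-0.15) − (-0.40)(-0.30)] = 0.2625
  C_31 = (-0.40)(-0.15) − (-0.35)(1.00) = 0.4100
  C_32 = −[(0.95)(-0.15) − (-0.35)(-0.05)] = 0.1600
  C_33 = (0.95)(1.00) − (-0.40)(-0.05) = 0.9300
det(I−A) = Σ_j (I−A)_1j·C_1j = (0.95)(0.9275) + (-0.40)(0.0925) + (-0.35)(0.3075) = 0.7365
adj(I−A) = Cᵀ =
  [ 0.9275   0.4325   0.4100]
  [ 0.0925   0.7975   0.1600]
  [ 0.3075   0.2625   0.9300]
(I − A)⁻¹ = adj(I−A) / det(I−A) ≈
  [   1.2593     0.5872     0.5567]
  [   0.1256     1.0828     0.2172]
  [   0.4175     0.3564     1.2627]
First solve x = (I − A)⁻¹ d = adj(I−A)·d / det(I−A); in particular x_A = (0.9275·320 + 0.4325·380 + 0.4100·490) / 0.7365 = 662.05 / 0.7365 ≈ 898.91378.
Intermediate flow from A to A: z_AA = a_AA · x_A = 0.05 × 662.05 / 0.7365 = 33.1025 / 0.7365 ≈ 44.946.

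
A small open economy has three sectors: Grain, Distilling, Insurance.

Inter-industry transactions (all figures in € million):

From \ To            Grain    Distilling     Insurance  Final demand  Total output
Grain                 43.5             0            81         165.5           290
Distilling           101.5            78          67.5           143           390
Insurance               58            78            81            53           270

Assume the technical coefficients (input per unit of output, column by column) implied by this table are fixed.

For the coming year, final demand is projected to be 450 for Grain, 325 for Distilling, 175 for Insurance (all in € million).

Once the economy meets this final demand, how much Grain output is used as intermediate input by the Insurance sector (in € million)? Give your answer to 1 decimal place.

Technical coefficients a_ij = z_ij / X_j:
  a_GG = 43.5/290 = 0.15, a_DG = 101.5/290 = 0.35, a_IG = 58/290 = 0.20
  a_GD = 0/390 = 0.00, a_DD = 78/390 = 0.20, a_ID = 78/390 = 0.20
  a_GI = 81/270 = 0.30, a_DI = 67.5/270 = 0.25, a_II = 81/270 = 0.30
I − A =
  [   0.85     0.00    -0.30]
  [  -0.35     0.80    -0.25]
  [  -0.20    -0.20     0.70]
Cofactors of I−A, C_ij = (−1)^(i+j)·(minor ij) (rows/columns in the sector order above):
  C_11 = (0.80)(0.70) − (-0.25)(-0.20) = 0.5100
  C_12 = −[(-0.35)(0.70) − (-0.25)(-0.20)] = 0.2950
  C_13 = (-0.35)(-0.20) − (0.80)(-0.20) = 0.2300
  C_21 = −[(0.00)(0.70) − (-0.30)(-0.20)] = 0.0600
  C_22 = (0.85)(0.70) − (-0.30)(-0.20) = 0.5350
  C_23 = −[(0.85)(-0.20) − (0.00)(-0.20)] = 0.1700
  C_31 = (0.00)(-0.25) − (-0.30)(0.80) = 0.2400
  C_32 = −[(0.85)(-0.25) − (-0.30)(-0.35)] = 0.3175
  C_33 = (0.85)(0.80) − (0.00)(-0.35) = 0.6800
det(I−A) = Σ_j (I−A)_1j·C_1j = (0.85)(0.5100) + (0.00)(0.2950) + (-0.30)(0.2300) = 0.3645
adj(I−A) = Cᵀ =
  [ 0.5100   0.0600   0.2400]
  [ 0.2950   0.5350   0.3175]
  [ 0.2300   0.1700   0.6800]
(I − A)⁻¹ = adj(I−A) / det(I−A) ≈
  [   1.3992     0.1646     0.6584]
  [   0.8093     1.4678     0.8711]
  [   0.6310     0.4664     1.8656]
First solve x = (I − A)⁻¹ d = adj(I−A)·d / det(I−A); in particular x_I = (0.2300·450 + 0.1700·325 + 0.6800·175) / 0.3645 = 277.75 / 0.3645 ≈ 762.003.
Intermediate flow from G to I: z_GI = a_GI · x_I = 0.30 × 277.75 / 0.3645 = 83.325 / 0.3645 ≈ 228.6.

z_GI = 228.6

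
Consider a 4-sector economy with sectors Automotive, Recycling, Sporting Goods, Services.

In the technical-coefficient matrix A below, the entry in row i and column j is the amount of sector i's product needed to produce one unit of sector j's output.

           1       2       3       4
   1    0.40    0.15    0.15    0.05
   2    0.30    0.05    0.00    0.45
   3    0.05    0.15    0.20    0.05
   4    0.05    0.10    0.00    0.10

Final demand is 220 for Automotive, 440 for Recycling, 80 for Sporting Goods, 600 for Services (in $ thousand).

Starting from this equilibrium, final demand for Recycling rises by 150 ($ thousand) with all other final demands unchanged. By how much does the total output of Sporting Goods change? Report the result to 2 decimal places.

I − A =
  [   0.60    -0.15    -0.15    -0.05]
  [  -0.30     0.95     0.00    -0.45]
  [  -0.05    -0.15     0.80    -0.05]
  [  -0.05    -0.10     0.00     0.90]
Compute the cofactors C_ij = (−1)^(i+j)·(3×3 minor ij) of I−A; the adjugate is their transpose:
adj(I−A) = Cᵀ =
  [ 0.648000   0.133000   0.121500   0.109250]
  [ 0.234000   0.422875   0.043875   0.226875]
  [ 0.088250   0.091000   0.438250   0.074750]
  [ 0.062000   0.054375   0.011625   0.406125]
det(I−A) = Σ_j (I−A)_1j·C_1j = (0.60)(0.648000) + (-0.15)(0.234000) + (-0.15)(0.088250) + (-0.05)(0.062000) = 0.3373625
(I − A)⁻¹ = adj(I−A) / det(I−A) ≈
  [   1.9208     0.3942     0.3601     0.3238]
  [   0.6936     1.2535     0.1301     0.6725]
  [   0.2616     0.2697     1.2990     0.2216]
  [   0.1838     0.1612     0.0345     1.2038]
Δx = (I − A)⁻¹ Δd with Δd having +150 in the Recycling component and 0 elsewhere.
So Δx_3 = L_32 · (+150), where L_32 = adj(I−A)_32 / det(I−A) = 0.091000 / 0.3373625.
Δx_3 = 0.091000 × (+150) / 0.3373625 = 13.65 / 0.3373625 ≈ 40.46.

Δx_3 = 40.46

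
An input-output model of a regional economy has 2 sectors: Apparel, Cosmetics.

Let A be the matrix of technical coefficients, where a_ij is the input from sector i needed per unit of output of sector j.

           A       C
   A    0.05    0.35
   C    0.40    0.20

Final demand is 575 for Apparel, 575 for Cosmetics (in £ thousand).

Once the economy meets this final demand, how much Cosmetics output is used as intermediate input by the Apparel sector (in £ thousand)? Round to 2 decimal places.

z_CA = 426.61

I − A =
  [   0.95    -0.35]
  [  -0.40     0.80]
det(I−A) = (0.95)(0.80) − (-0.35)(-0.40) = 0.6200
adj(I−A) = [[0.80, 0.35], [0.40, 0.95]]
(I − A)⁻¹ = adj(I−A) / det(I−A) ≈
  [   1.2903     0.5645]
  [   0.6452     1.5323]
First solve x = (I − A)⁻¹ d = adj(I−A)·d / det(I−A); in particular x_A = (0.80·575 + 0.35·575) / 0.6200 = 661.25 / 0.6200 ≈ 1066.5323.
Intermediate flow from C to A: z_CA = a_CA · x_A = 0.40 × 661.25 / 0.6200 = 264.50 / 0.6200 ≈ 426.61.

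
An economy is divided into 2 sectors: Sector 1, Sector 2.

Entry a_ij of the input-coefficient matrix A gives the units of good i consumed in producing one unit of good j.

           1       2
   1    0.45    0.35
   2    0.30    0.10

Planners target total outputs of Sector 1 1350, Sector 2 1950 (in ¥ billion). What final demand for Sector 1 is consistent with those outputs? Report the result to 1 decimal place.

I − A =
  [   0.55    -0.35]
  [  -0.30     0.90]
d = (I − A) x:
  d_1 = (+0.55)·1350 + (-0.35)·1950 = 60.0
  d_2 = (-0.30)·1350 + (+0.90)·1950 = 1350.0

d_1 = 60.0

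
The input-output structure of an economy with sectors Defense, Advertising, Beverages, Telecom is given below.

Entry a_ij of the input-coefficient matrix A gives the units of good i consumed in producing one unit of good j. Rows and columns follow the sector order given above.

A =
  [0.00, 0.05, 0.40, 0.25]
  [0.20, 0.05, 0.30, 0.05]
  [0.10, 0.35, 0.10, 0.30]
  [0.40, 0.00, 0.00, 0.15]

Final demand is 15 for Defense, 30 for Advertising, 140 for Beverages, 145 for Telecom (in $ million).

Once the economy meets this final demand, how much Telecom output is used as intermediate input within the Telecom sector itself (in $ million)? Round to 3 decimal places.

z_44 = 42.508

I − A =
  [   1.00    -0.05    -0.40    -0.25]
  [  -0.20     0.95    -0.30    -0.05]
  [  -0.10    -0.35     0.90    -0.30]
  [  -0.40     0.00     0.00     0.85]
Compute the cofactors C_ij = (−1)^(i+j)·(3×3 minor ij) of I−A; the adjugate is their transpose:
adj(I−A) = Cᵀ =
  [ 0.63750   0.15725   0.33575   0.31525]
  [ 0.23250   0.59300   0.30100   0.20950]
  [ 0.26125   0.27275   0.70300   0.34100]
  [ 0.30000   0.07400   0.15800   0.67350]
det(I−A) = Σ_j (I−A)_1j·C_1j = (1.00)(0.63750) + (-0.05)(0.23250) + (-0.40)(0.26125) + (-0.25)(0.30000) = 0.446375
(I − A)⁻¹ = adj(I−A) / det(I−A) ≈
  [   1.4282     0.3523     0.7522     0.7062]
  [   0.5209     1.3285     0.6743     0.4693]
  [   0.5853     0.6110     1.5749     0.7639]
  [   0.6721     0.1658     0.3540     1.5088]
First solve x = (I − A)⁻¹ d = adj(I−A)·d / det(I−A); in particular x_4 = (0.30000·15 + 0.07400·30 + 0.15800·140 + 0.67350·145) / 0.446375 = 126.4975 / 0.446375 ≈ 283.38841.
Intermediate flow from 4 to 4: z_44 = a_44 · x_4 = 0.15 × 126.4975 / 0.446375 = 18.974625 / 0.446375 ≈ 42.508.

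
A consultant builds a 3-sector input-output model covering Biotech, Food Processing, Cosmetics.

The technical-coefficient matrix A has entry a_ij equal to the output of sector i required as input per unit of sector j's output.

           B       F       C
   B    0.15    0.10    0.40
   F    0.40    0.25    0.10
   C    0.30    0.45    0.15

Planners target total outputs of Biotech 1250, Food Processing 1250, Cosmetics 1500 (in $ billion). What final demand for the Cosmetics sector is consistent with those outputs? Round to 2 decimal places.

d_C = 337.50

I − A =
  [   0.85    -0.10    -0.40]
  [  -0.40     0.75    -0.10]
  [  -0.30    -0.45     0.85]
d = (I − A) x:
  d_B = (+0.85)·1250 + (-0.10)·1250 + (-0.40)·1500 = 337.50
  d_F = (-0.40)·1250 + (+0.75)·1250 + (-0.10)·1500 = 287.50
  d_C = (-0.30)·1250 + (-0.45)·1250 + (+0.85)·1500 = 337.50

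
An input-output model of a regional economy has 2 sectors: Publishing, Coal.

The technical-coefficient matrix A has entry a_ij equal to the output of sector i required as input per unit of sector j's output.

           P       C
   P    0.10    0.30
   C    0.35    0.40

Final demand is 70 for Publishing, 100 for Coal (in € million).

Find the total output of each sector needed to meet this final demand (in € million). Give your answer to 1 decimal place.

I − A =
  [   0.90    -0.30]
  [  -0.35     0.60]
det(I−A) = (0.90)(0.60) − (-0.30)(-0.35) = 0.4350
adj(I−A) = [[0.60, 0.30], [0.35, 0.90]]
(I − A)⁻¹ = adj(I−A) / det(I−A) ≈
  [   1.3793     0.6897]
  [   0.8046     2.0690]
x = (I − A)⁻¹ d = adj(I−A)·d / det(I−A), with det(I−A) = 0.4350:
  x_P = (0.60·70 + 0.30·100) / 0.4350 = 72.00 / 0.4350 ≈ 165.5
  x_C = (0.35·70 + 0.90·100) / 0.4350 = 114.50 / 0.4350 ≈ 263.2

x_P = 165.5, x_C = 263.2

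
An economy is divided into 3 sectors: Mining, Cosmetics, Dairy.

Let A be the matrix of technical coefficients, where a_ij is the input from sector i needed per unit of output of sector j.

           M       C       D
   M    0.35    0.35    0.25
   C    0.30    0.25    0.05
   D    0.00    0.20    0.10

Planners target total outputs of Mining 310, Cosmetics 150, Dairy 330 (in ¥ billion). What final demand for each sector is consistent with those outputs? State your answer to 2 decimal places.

d_M = 66.50, d_C = 3.00, d_D = 267.00

I − A =
  [   0.65    -0.35    -0.25]
  [  -0.30     0.75    -0.05]
  [   0.00    -0.20     0.90]
d = (I − A) x:
  d_M = (+0.65)·310 + (-0.35)·150 + (-0.25)·330 = 66.50
  d_C = (-0.30)·310 + (+0.75)·150 + (-0.05)·330 = 3.00
  d_D = (+0.00)·310 + (-0.20)·150 + (+0.90)·330 = 267.00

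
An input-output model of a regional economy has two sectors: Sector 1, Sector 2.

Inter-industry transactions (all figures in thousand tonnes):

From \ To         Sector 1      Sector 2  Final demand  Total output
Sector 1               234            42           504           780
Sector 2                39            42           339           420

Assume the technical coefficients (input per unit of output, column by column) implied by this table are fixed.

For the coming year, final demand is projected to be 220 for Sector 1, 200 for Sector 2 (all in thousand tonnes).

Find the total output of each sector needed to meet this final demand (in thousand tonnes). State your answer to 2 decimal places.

Technical coefficients a_ij = z_ij / X_j:
  a_11 = 234/780 = 0.30, a_21 = 39/780 = 0.05
  a_12 = 42/420 = 0.10, a_22 = 42/420 = 0.10
I − A =
  [   0.70    -0.10]
  [  -0.05     0.90]
det(I−A) = (0.70)(0.90) − (-0.10)(-0.05) = 0.6250
adj(I−A) = [[0.90, 0.10], [0.05, 0.70]]
(I − A)⁻¹ = adj(I−A) / det(I−A) ≈
  [   1.4400     0.1600]
  [   0.0800     1.1200]
x = (I − A)⁻¹ d = adj(I−A)·d / det(I−A), with det(I−A) = 0.6250:
  x_1 = (0.90·220 + 0.10·200) / 0.6250 = 218.00 / 0.6250 = 348.80
  x_2 = (0.05·220 + 0.70·200) / 0.6250 = 151.00 / 0.6250 = 241.60

x_1 = 348.80, x_2 = 241.60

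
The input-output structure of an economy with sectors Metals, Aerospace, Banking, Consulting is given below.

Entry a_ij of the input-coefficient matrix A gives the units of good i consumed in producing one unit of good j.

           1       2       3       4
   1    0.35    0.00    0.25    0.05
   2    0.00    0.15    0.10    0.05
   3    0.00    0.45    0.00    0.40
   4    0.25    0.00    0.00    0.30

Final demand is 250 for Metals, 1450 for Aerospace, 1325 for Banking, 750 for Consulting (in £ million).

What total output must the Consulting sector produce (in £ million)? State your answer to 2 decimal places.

x_4 = 1660.66

I − A =
  [   0.65     0.00    -0.25    -0.05]
  [   0.00     0.85    -0.10    -0.05]
  [   0.00    -0.45     1.00    -0.40]
  [  -0.25     0.00     0.00     0.70]
Compute the cofactors C_ij = (−1)^(i+j)·(3×3 minor ij) of I−A; the adjugate is their transpose:
adj(I−A) = Cᵀ =
  [ 0.563500   0.078750   0.148750   0.130875]
  [ 0.022500   0.417500   0.047375   0.058500]
  [ 0.090625   0.199125   0.376125   0.235625]
  [ 0.201250   0.028125   0.053125   0.523250]
det(I−A) = Σ_j (I−A)_1j·C_1j = (0.65)(0.563500) + (0.00)(0.022500) + (-0.25)(0.090625) + (-0.05)(0.201250) = 0.33355625
(I − A)⁻¹ = adj(I−A) / det(I−A) ≈
  [   1.6894     0.2361     0.4460     0.3924]
  [   0.0675     1.2517     0.1420     0.1754]
  [   0.2717     0.5970     1.1276     0.7064]
  [   0.6033     0.0843     0.1593     1.5687]
x = (I − A)⁻¹ d = adj(I−A)·d / det(I−A), with det(I−A) = 0.33355625:
  x_1 = (0.563500·250 + 0.078750·1450 + 0.148750·1325 + 0.130875·750) / 0.33355625 = 550.3125 / 0.33355625 ≈ 1649.83
  x_2 = (0.022500·250 + 0.417500·1450 + 0.047375·1325 + 0.058500·750) / 0.33355625 = 717.646875 / 0.33355625 ≈ 2151.50
  x_3 = (0.090625·250 + 0.199125·1450 + 0.376125·1325 + 0.235625·750) / 0.33355625 = 986.471875 / 0.33355625 ≈ 2957.44
  x_4 = (0.201250·250 + 0.028125·1450 + 0.053125·1325 + 0.523250·750) / 0.33355625 = 553.921875 / 0.33355625 ≈ 1660.66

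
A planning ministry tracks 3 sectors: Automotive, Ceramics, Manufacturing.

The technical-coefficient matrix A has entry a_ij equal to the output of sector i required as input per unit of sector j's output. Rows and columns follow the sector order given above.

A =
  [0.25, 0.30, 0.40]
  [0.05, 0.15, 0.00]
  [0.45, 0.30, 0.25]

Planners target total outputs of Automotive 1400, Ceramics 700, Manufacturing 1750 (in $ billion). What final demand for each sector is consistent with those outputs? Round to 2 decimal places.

I − A =
  [   0.75    -0.30    -0.40]
  [  -0.05     0.85     0.00]
  [  -0.45    -0.30     0.75]
d = (I − A) x:
  d_1 = (+0.75)·1400 + (-0.30)·700 + (-0.40)·1750 = 140.00
  d_2 = (-0.05)·1400 + (+0.85)·700 + (+0.00)·1750 = 525.00
  d_3 = (-0.45)·1400 + (-0.30)·700 + (+0.75)·1750 = 472.50

d_1 = 140.00, d_2 = 525.00, d_3 = 472.50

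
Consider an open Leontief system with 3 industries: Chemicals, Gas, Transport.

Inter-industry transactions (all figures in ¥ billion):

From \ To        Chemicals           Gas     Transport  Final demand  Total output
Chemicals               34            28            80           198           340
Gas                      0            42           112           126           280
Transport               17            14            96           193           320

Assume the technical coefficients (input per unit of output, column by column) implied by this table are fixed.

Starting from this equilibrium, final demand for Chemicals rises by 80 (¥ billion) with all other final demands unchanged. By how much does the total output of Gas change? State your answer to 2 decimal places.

Δx_2 = 2.76

Technical coefficients a_ij = z_ij / X_j:
  a_11 = 34/340 = 0.10, a_21 = 0/340 = 0.00, a_31 = 17/340 = 0.05
  a_12 = 28/280 = 0.10, a_22 = 42/280 = 0.15, a_32 = 14/280 = 0.05
  a_13 = 80/320 = 0.25, a_23 = 112/320 = 0.35, a_33 = 96/320 = 0.30
I − A =
  [   0.90    -0.10    -0.25]
  [   0.00     0.85    -0.35]
  [  -0.05    -0.05     0.70]
Cofactors of I−A, C_ij = (−1)^(i+j)·(minor ij) (rows/columns in the sector order above):
  C_11 = (0.85)(0.70) − (-0.35)(-0.05) = 0.5775
  C_12 = −[(0.00)(0.70) − (-0.35)(-0.05)] = 0.0175
  C_13 = (0.00)(-0.05) − (0.85)(-0.05) = 0.0425
  C_21 = −[(-0.10)(0.70) − (-0.25)(-0.05)] = 0.0825
  C_22 = (0.90)(0.70) − (-0.25)(-0.05) = 0.6175
  C_23 = −[(0.90)(-0.05) − (-0.10)(-0.05)] = 0.0500
  C_31 = (-0.10)(-0.35) − (-0.25)(0.85) = 0.2475
  C_32 = −[(0.90)(-0.35) − (-0.25)(0.00)] = 0.3150
  C_33 = (0.90)(0.85) − (-0.10)(0.00) = 0.7650
det(I−A) = Σ_j (I−A)_1j·C_1j = (0.90)(0.5775) + (-0.10)(0.0175) + (-0.25)(0.0425) = 0.507375
adj(I−A) = Cᵀ =
  [ 0.5775   0.0825   0.2475]
  [ 0.0175   0.6175   0.3150]
  [ 0.0425   0.0500   0.7650]
(I − A)⁻¹ = adj(I−A) / det(I−A) ≈
  [   1.1382     0.1626     0.4878]
  [   0.0345     1.2170     0.6208]
  [   0.0838     0.0985     1.5078]
Δx = (I − A)⁻¹ Δd with Δd having +80 in the Chemicals component and 0 elsewhere.
So Δx_2 = L_21 · (+80), where L_21 = adj(I−A)_21 / det(I−A) = 0.0175 / 0.507375.
Δx_2 = 0.0175 × (+80) / 0.507375 = 1.40 / 0.507375 ≈ 2.76.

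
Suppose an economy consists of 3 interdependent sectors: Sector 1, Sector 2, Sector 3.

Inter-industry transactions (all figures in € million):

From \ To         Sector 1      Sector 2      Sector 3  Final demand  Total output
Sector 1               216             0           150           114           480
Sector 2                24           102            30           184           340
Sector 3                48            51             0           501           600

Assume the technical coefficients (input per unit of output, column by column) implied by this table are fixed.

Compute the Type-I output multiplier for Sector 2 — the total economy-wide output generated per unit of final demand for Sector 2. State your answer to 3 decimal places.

Technical coefficients a_ij = z_ij / X_j:
  a_11 = 216/480 = 0.45, a_21 = 24/480 = 0.05, a_31 = 48/480 = 0.10
  a_12 = 0/340 = 0.00, a_22 = 102/340 = 0.30, a_32 = 51/340 = 0.15
  a_13 = 150/600 = 0.25, a_23 = 30/600 = 0.05, a_33 = 0/600 = 0.00
I − A =
  [   0.55     0.00    -0.25]
  [  -0.05     0.70    -0.05]
  [  -0.10    -0.15     1.00]
Cofactors of I−A, C_ij = (−1)^(i+j)·(minor ij) (rows/columns in the sector order above):
  C_11 = (0.70)(1.00) − (-0.05)(-0.15) = 0.6925
  C_12 = −[(-0.05)(1.00) − (-0.05)(-0.10)] = 0.0550
  C_13 = (-0.05)(-0.15) − (0.70)(-0.10) = 0.0775
  C_21 = −[(0.00)(1.00) − (-0.25)(-0.15)] = 0.0375
  C_22 = (0.55)(1.00) − (-0.25)(-0.10) = 0.5250
  C_23 = −[(0.55)(-0.15) − (0.00)(-0.10)] = 0.0825
  C_31 = (0.00)(-0.05) − (-0.25)(0.70) = 0.1750
  C_32 = −[(0.55)(-0.05) − (-0.25)(-0.05)] = 0.0400
  C_33 = (0.55)(0.70) − (0.00)(-0.05) = 0.3850
det(I−A) = Σ_j (I−A)_1j·C_1j = (0.55)(0.6925) + (0.00)(0.0550) + (-0.25)(0.0775) = 0.3615
adj(I−A) = Cᵀ =
  [ 0.6925   0.0375   0.1750]
  [ 0.0550   0.5250   0.0400]
  [ 0.0775   0.0825   0.3850]
(I − A)⁻¹ = adj(I−A) / det(I−A) ≈
  [   1.9156     0.1037     0.4841]
  [   0.1521     1.4523     0.1107]
  [   0.2144     0.2282     1.0650]
The output multiplier for sector j is the column-j sum of the Leontief inverse (I − A)⁻¹ = adj(I−A) / det(I−A).
Column 2 of adj(I−A): (0.0375, 0.5250, 0.0825); det(I−A) = 0.3615.
m_2 = (0.0375 + 0.5250 + 0.0825) / 0.3615 = 0.645 / 0.3615 ≈ 1.784.

m_2 = 1.784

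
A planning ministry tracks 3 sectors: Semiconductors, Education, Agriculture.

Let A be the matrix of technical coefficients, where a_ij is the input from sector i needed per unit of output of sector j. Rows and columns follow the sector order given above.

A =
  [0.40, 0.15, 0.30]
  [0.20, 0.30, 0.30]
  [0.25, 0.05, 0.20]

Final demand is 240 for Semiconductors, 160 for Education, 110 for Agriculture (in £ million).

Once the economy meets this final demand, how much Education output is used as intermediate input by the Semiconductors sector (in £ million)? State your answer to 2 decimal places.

I − A =
  [   0.60    -0.15    -0.30]
  [  -0.20     0.70    -0.30]
  [  -0.25    -0.05     0.80]
Cofactors of I−A, C_ij = (−1)^(i+j)·(minor ij) (rows/columns in the sector order above):
  C_11 = (0.70)(0.80) − (-0.30)(-0.05) = 0.5450
  C_12 = −[(-0.20)(0.80) − (-0.30)(-0.25)] = 0.2350
  C_13 = (-0.20)(-0.05) − (0.70)(-0.25) = 0.1850
  C_21 = −[(-0.15)(0.80) − (-0.30)(-0.05)] = 0.1350
  C_22 = (0.60)(0.80) − (-0.30)(-0.25) = 0.4050
  C_23 = −[(0.60)(-0.05) − (-0.15)(-0.25)] = 0.0675
  C_31 = (-0.15)(-0.30) − (-0.30)(0.70) = 0.2550
  C_32 = −[(0.60)(-0.30) − (-0.30)(-0.20)] = 0.2400
  C_33 = (0.60)(0.70) − (-0.15)(-0.20) = 0.3900
det(I−A) = Σ_j (I−A)_1j·C_1j = (0.60)(0.5450) + (-0.15)(0.2350) + (-0.30)(0.1850) = 0.23625
adj(I−A) = Cᵀ =
  [ 0.5450   0.1350   0.2550]
  [ 0.2350   0.4050   0.2400]
  [ 0.1850   0.0675   0.3900]
(I − A)⁻¹ = adj(I−A) / det(I−A) ≈
  [   2.3069     0.5714     1.0794]
  [   0.9947     1.7143     1.0159]
  [   0.7831     0.2857     1.6508]
First solve x = (I − A)⁻¹ d = adj(I−A)·d / det(I−A); in particular x_S = (0.5450·240 + 0.1350·160 + 0.2550·110) / 0.23625 = 180.45 / 0.23625 ≈ 763.8095.
Intermediate flow from E to S: z_ES = a_ES · x_S = 0.20 × 180.45 / 0.23625 = 36.09 / 0.23625 ≈ 152.76.

z_ES = 152.76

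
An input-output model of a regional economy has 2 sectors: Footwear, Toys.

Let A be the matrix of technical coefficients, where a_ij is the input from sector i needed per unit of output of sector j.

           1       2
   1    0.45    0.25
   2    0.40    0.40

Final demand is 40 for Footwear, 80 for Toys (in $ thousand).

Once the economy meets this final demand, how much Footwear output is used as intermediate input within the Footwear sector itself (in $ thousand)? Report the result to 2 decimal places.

z_11 = 86.09

I − A =
  [   0.55    -0.25]
  [  -0.40     0.60]
det(I−A) = (0.55)(0.60) − (-0.25)(-0.40) = 0.2300
adj(I−A) = [[0.60, 0.25], [0.40, 0.55]]
(I − A)⁻¹ = adj(I−A) / det(I−A) ≈
  [   2.6087     1.0870]
  [   1.7391     2.3913]
First solve x = (I − A)⁻¹ d = adj(I−A)·d / det(I−A); in particular x_1 = (0.60·40 + 0.25·80) / 0.2300 = 44.00 / 0.2300 ≈ 191.3043.
Intermediate flow from 1 to 1: z_11 = a_11 · x_1 = 0.45 × 44.00 / 0.2300 = 19.80 / 0.2300 ≈ 86.09.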